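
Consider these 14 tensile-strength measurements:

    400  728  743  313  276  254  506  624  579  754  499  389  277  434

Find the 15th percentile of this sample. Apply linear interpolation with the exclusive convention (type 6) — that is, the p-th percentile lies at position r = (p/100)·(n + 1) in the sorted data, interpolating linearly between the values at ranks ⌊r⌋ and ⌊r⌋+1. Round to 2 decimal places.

276.25

Sorted: 254, 276, 277, 313, 389, 400, 434, 499, 506, 579, 624, 728, 743, 754.
n = 14.
r = (15/100)·(14 + 1) = 2.25.
Rank 2 is 276 and rank 3 is 277.
Interpolate: 276 + 0.25·(277 − 276) = 276 + 0.25·1 = 276.25.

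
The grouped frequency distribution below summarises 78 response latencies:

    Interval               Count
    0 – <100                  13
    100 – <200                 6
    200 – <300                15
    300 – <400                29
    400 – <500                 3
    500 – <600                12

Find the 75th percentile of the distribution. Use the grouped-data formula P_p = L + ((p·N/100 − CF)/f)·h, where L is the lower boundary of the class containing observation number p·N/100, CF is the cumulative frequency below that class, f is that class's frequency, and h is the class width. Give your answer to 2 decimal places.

N = 78; target position k = 75/100 · 78 = 58.5.
Cumulative frequencies: 13, 19, 34, 63, 66, 78.
Observation 58.5 falls in the class 300 – <400.
L = 300, CF = 34, f = 29, h = 100.
P75 = 300 + ((58.5 − 34)/29)·100 = 300 + 84.4828 = 384.483.

384.48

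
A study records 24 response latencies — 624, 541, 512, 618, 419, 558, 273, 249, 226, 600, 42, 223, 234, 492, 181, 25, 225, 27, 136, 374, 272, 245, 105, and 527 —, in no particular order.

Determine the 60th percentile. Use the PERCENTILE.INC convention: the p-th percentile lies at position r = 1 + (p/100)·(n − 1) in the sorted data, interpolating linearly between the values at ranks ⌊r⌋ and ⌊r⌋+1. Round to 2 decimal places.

Sorted: 25, 27, 42, 105, 136, 181, 223, 225, 226, 234, 245, 249, 272, 273, 374, 419, 492, 512, 527, 541, 558, 600, 618, 624.
n = 24.
r = 1 + (60/100)·(24 − 1) = 1 + 13.8 = 14.8.
Rank 14 is 273 and rank 15 is 374.
Interpolate: 273 + 0.8·(374 − 273) = 273 + 0.8·101 = 353.8.

353.80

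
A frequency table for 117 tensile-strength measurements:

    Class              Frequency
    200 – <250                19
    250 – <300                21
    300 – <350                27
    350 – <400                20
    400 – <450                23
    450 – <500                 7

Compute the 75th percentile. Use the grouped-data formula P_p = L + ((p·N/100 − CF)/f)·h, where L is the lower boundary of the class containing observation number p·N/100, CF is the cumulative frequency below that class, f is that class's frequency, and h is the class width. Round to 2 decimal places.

N = 117; target position k = 75/100 · 117 = 87.75.
Cumulative frequencies: 19, 40, 67, 87, 110, 117.
Observation 87.75 falls in the class 400 – <450.
L = 400, CF = 87, f = 23, h = 50.
P75 = 400 + ((87.75 − 87)/23)·50 = 400 + 1.63043 = 401.63.

401.63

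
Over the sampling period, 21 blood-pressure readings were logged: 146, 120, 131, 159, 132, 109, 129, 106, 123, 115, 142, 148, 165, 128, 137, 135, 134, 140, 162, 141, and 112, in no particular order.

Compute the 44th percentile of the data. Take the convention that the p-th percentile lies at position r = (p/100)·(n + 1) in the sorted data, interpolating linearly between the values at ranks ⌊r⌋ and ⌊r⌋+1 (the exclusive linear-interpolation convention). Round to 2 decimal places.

131.68

Sorted: 106, 109, 112, 115, 120, 123, 128, 129, 131, 132, 134, 135, 137, 140, 141, 142, 146, 148, 159, 162, 165.
n = 21.
r = (44/100)·(21 + 1) = 9.68.
Rank 9 is 131 and rank 10 is 132.
Interpolate: 131 + 0.68·(132 − 131) = 131 + 0.68·1 = 131.68.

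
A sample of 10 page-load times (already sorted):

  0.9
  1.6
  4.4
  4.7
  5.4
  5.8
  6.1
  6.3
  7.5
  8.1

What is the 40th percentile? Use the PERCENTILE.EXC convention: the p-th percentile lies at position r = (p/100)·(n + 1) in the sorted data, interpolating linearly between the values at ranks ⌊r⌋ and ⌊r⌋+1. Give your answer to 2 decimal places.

4.98

n = 10.
r = (40/100)·(10 + 1) = 4.4.
Rank 4 is 4.7 and rank 5 is 5.4.
Interpolate: 4.7 + 0.4·(5.4 − 4.7) = 4.7 + 0.4·0.7 = 4.98.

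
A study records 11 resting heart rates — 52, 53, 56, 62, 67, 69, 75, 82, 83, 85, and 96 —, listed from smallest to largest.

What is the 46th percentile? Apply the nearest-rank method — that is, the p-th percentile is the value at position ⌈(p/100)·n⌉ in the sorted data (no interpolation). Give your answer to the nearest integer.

69

n = 11.
Position = ⌈46/100 · 11⌉ = ⌈5.06⌉ = 6.
The value at rank 6 is 69.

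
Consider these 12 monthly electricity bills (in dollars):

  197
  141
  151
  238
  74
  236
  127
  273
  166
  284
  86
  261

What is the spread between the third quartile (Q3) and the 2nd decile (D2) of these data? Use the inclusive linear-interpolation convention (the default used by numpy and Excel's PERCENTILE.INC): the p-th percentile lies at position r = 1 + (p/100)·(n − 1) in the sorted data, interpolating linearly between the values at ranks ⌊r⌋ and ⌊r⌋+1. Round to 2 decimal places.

Sorted: 74, 86, 127, 141, 151, 166, 197, 236, 238, 261, 273, 284.
n = 12.
P20: r = 3.2; ranks 3–4 are 127, 141; interpolating gives 129.8.
P75: r = 9.25; ranks 9–10 are 238, 261; interpolating gives 243.75.
Difference: 243.75 − 129.8 = 113.95.

113.95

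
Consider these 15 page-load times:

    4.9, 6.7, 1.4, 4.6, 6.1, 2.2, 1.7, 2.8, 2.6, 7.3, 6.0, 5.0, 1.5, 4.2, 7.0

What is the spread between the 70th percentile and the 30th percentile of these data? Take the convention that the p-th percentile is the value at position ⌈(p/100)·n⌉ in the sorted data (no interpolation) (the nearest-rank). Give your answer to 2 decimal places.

Sorted: 1.4, 1.5, 1.7, 2.2, 2.6, 2.8, 4.2, 4.6, 4.9, 5.0, 6.0, 6.1, 6.7, 7.0, 7.3.
n = 15.
P30: rank ⌈30/100·15⌉ = 5 → 2.6.
P70: rank ⌈70/100·15⌉ = 11 → 6.
Difference: 6 − 2.6 = 3.4.

3.40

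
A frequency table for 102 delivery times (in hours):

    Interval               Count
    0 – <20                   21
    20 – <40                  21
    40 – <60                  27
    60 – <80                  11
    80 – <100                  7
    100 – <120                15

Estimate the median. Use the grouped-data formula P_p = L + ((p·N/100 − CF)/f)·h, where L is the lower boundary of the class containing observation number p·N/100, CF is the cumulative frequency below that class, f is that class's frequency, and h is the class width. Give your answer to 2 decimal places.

46.67

N = 102; target position k = 50/100 · 102 = 51.
Cumulative frequencies: 21, 42, 69, 80, 87, 102.
Observation 51 falls in the class 40 – <60.
L = 40, CF = 42, f = 27, h = 20.
P50 = 40 + ((51 − 42)/27)·20 = 40 + 6.66667 = 46.6667.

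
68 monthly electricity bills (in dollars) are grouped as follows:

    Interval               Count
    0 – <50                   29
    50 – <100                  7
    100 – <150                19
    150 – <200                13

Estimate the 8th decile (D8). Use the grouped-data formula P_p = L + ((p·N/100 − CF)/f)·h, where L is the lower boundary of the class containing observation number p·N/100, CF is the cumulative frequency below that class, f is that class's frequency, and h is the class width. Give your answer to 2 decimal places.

N = 68; target position k = 80/100 · 68 = 54.4.
Cumulative frequencies: 29, 36, 55, 68.
Observation 54.4 falls in the class 100 – <150.
L = 100, CF = 36, f = 19, h = 50.
P80 = 100 + ((54.4 − 36)/19)·50 = 100 + 48.4211 = 148.421.

148.42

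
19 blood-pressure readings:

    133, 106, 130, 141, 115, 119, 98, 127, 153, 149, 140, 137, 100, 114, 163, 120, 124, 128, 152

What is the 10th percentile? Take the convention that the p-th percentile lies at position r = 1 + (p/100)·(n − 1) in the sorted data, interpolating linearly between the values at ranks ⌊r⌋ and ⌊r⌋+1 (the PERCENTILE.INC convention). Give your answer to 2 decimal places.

Sorted: 98, 100, 106, 114, 115, 119, 120, 124, 127, 128, 130, 133, 137, 140, 141, 149, 152, 153, 163.
n = 19.
r = 1 + (10/100)·(19 − 1) = 1 + 1.8 = 2.8.
Rank 2 is 100 and rank 3 is 106.
Interpolate: 100 + 0.8·(106 − 100) = 100 + 0.8·6 = 104.8.

104.80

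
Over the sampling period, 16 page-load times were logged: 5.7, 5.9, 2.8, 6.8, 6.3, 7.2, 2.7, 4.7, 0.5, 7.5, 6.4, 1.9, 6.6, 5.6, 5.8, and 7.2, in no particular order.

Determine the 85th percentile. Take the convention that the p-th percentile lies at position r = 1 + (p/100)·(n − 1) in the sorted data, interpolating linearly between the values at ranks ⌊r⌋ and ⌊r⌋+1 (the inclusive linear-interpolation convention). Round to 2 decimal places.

7.10

Sorted: 0.5, 1.9, 2.7, 2.8, 4.7, 5.6, 5.7, 5.8, 5.9, 6.3, 6.4, 6.6, 6.8, 7.2, 7.2, 7.5.
n = 16.
r = 1 + (85/100)·(16 − 1) = 1 + 12.75 = 13.75.
Rank 13 is 6.8 and rank 14 is 7.2.
Interpolate: 6.8 + 0.75·(7.2 − 6.8) = 6.8 + 0.75·0.4 = 7.1.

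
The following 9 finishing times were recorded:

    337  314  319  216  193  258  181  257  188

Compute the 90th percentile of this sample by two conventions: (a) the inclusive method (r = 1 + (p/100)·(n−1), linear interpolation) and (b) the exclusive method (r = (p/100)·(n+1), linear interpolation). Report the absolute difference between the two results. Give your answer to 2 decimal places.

Sorted: 181, 188, 193, 216, 257, 258, 314, 319, 337.
n = 9.
(a) r = 8.2; between ranks 8 (319) and 9 (337): 322.6.
(b) r = 9 → value at rank 9 = 337.
|322.6 − 337| = 14.4.

14.40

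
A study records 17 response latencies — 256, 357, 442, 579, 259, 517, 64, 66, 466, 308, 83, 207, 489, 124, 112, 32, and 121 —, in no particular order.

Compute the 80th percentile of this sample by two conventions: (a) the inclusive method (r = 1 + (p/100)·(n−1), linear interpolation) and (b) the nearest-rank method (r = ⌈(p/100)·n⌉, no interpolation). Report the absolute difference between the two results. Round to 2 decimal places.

4.80

Sorted: 32, 64, 66, 83, 112, 121, 124, 207, 256, 259, 308, 357, 442, 466, 489, 517, 579.
n = 17.
(a) r = 13.8; between ranks 13 (442) and 14 (466): 461.2.
(b) the nearest-rank method: rank 14 → 466.
|461.2 − 466| = 4.8.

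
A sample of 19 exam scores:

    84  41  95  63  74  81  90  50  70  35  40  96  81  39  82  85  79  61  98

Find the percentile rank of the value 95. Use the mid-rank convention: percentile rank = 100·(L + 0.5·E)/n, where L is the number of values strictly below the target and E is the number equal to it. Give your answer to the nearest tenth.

Sorted: 35, 39, 40, 41, 50, 61, 63, 70, 74, 79, 81, 81, 82, 84, 85, 90, 95, 96, 98.
Count below 95: L = 16; count equal: E = 1; n = 19.
Percentile rank = 100·(16 + 0.5·1)/19 = 100·16.5/19 = 86.84.

86.8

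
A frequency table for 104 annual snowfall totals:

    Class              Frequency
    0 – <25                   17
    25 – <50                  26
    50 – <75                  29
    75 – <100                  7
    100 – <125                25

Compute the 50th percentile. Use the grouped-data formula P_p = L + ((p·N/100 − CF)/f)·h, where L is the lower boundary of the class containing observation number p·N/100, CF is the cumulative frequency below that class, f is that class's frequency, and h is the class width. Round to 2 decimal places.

N = 104; target position k = 50/100 · 104 = 52.
Cumulative frequencies: 17, 43, 72, 79, 104.
Observation 52 falls in the class 50 – <75.
L = 50, CF = 43, f = 29, h = 25.
P50 = 50 + ((52 − 43)/29)·25 = 50 + 7.75862 = 57.7586.

57.76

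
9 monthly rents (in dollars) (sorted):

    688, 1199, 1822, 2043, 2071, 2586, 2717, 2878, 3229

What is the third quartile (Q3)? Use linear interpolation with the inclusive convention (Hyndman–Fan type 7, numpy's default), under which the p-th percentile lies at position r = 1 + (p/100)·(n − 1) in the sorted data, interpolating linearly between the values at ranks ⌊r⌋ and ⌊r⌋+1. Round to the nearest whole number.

2717

n = 9.
r = 1 + (75/100)·(9 − 1) = 1 + 6 = 7.
r is an integer, so P75 is the value at rank 7: 2717.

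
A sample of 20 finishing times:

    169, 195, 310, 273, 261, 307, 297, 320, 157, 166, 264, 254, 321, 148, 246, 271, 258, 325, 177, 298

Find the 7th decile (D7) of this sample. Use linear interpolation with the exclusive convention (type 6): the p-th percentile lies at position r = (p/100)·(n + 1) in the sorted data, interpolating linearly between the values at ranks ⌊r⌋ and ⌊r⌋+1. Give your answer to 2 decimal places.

Sorted: 148, 157, 166, 169, 177, 195, 246, 254, 258, 261, 264, 271, 273, 297, 298, 307, 310, 320, 321, 325.
n = 20.
r = (70/100)·(20 + 1) = 14.7.
Rank 14 is 297 and rank 15 is 298.
Interpolate: 297 + 0.7·(298 − 297) = 297 + 0.7·1 = 297.7.

297.70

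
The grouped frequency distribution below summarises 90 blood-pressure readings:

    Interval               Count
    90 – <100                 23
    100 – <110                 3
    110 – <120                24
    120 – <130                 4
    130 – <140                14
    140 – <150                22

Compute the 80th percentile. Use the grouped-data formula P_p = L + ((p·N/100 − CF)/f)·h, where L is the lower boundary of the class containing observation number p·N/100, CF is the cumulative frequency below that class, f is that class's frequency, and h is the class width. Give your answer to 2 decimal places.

N = 90; target position k = 80/100 · 90 = 72.
Cumulative frequencies: 23, 26, 50, 54, 68, 90.
Observation 72 falls in the class 140 – <150.
L = 140, CF = 68, f = 22, h = 10.
P80 = 140 + ((72 − 68)/22)·10 = 140 + 1.81818 = 141.818.

141.82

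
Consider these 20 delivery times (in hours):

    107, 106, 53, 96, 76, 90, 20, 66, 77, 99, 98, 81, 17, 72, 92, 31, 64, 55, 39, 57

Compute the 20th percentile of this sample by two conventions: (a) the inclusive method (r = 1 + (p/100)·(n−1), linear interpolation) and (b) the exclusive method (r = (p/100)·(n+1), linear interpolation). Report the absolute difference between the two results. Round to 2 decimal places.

8.40

Sorted: 17, 20, 31, 39, 53, 55, 57, 64, 66, 72, 76, 77, 81, 90, 92, 96, 98, 99, 106, 107.
n = 20.
(a) r = 4.8; between ranks 4 (39) and 5 (53): 50.2.
(b) r = 4.2; between ranks 4 (39) and 5 (53): 41.8.
|50.2 − 41.8| = 8.4.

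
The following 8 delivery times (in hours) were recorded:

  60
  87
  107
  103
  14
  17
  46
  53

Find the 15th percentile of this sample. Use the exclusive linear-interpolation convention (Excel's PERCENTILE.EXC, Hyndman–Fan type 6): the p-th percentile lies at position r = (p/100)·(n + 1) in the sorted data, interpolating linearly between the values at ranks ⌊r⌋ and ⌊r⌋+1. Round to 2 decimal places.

Sorted: 14, 17, 46, 53, 60, 87, 103, 107.
n = 8.
r = (15/100)·(8 + 1) = 1.35.
Rank 1 is 14 and rank 2 is 17.
Interpolate: 14 + 0.35·(17 − 14) = 14 + 0.35·3 = 15.05.

15.05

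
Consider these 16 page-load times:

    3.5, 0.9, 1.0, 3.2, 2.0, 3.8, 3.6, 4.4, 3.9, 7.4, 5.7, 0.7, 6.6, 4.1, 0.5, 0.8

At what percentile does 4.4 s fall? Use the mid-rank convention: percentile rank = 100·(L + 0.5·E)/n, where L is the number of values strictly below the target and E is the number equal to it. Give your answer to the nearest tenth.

Sorted: 0.5, 0.7, 0.8, 0.9, 1.0, 2.0, 3.2, 3.5, 3.6, 3.8, 3.9, 4.1, 4.4, 5.7, 6.6, 7.4.
Count below 4.4: L = 12; count equal: E = 1; n = 16.
Percentile rank = 100·(12 + 0.5·1)/16 = 100·12.5/16 = 78.12.

78.1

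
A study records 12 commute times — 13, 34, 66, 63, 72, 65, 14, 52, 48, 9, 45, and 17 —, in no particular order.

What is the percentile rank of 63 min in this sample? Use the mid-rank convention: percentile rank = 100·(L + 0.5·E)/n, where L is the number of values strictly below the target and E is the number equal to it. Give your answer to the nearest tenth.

70.8

Sorted: 9, 13, 14, 17, 34, 45, 48, 52, 63, 65, 66, 72.
Count below 63: L = 8; count equal: E = 1; n = 12.
Percentile rank = 100·(8 + 0.5·1)/12 = 100·8.5/12 = 70.83.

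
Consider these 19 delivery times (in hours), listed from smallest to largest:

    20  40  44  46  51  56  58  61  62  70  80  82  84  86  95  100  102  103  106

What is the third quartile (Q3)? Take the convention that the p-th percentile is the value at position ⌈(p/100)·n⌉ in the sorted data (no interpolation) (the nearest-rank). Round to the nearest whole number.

95

n = 19.
Position = ⌈75/100 · 19⌉ = ⌈14.25⌉ = 15.
The value at rank 15 is 95.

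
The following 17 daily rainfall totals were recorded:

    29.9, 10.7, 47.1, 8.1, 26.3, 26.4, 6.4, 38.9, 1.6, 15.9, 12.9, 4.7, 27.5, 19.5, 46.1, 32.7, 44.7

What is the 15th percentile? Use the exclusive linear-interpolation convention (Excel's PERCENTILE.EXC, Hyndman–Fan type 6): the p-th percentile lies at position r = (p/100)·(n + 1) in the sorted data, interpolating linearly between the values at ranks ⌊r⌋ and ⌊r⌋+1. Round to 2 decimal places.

Sorted: 1.6, 4.7, 6.4, 8.1, 10.7, 12.9, 15.9, 19.5, 26.3, 26.4, 27.5, 29.9, 32.7, 38.9, 44.7, 46.1, 47.1.
n = 17.
r = (15/100)·(17 + 1) = 2.7.
Rank 2 is 4.7 and rank 3 is 6.4.
Interpolate: 4.7 + 0.7·(6.4 − 4.7) = 4.7 + 0.7·1.7 = 5.89.

5.89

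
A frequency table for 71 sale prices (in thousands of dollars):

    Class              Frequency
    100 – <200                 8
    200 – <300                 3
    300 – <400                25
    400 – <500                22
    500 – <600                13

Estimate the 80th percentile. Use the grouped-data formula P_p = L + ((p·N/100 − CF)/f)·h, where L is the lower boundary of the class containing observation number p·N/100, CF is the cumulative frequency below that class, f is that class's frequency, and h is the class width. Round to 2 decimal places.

494.55

N = 71; target position k = 80/100 · 71 = 56.8.
Cumulative frequencies: 8, 11, 36, 58, 71.
Observation 56.8 falls in the class 400 – <500.
L = 400, CF = 36, f = 22, h = 100.
P80 = 400 + ((56.8 − 36)/22)·100 = 400 + 94.5455 = 494.545.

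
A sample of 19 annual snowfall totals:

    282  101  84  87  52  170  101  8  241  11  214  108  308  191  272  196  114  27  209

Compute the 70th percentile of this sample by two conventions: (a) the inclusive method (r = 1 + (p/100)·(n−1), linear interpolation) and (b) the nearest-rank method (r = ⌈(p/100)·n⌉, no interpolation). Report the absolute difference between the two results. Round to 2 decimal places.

Sorted: 8, 11, 27, 52, 84, 87, 101, 101, 108, 114, 170, 191, 196, 209, 214, 241, 272, 282, 308.
n = 19.
(a) r = 13.6; between ranks 13 (196) and 14 (209): 203.8.
(b) the nearest-rank method: rank 14 → 209.
|203.8 − 209| = 5.2.

5.20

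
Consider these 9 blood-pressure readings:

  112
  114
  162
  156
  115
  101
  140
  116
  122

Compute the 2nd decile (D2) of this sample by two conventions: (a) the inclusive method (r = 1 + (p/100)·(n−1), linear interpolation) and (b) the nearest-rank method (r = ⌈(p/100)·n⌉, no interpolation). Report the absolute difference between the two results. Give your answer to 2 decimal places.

1.20

Sorted: 101, 112, 114, 115, 116, 122, 140, 156, 162.
n = 9.
(a) r = 2.6; between ranks 2 (112) and 3 (114): 113.2.
(b) the nearest-rank method: rank 2 → 112.
|113.2 − 112| = 1.2.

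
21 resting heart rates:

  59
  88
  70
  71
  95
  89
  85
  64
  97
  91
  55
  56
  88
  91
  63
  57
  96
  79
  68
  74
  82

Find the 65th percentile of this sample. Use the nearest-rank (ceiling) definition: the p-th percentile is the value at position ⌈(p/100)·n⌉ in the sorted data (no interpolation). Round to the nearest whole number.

88

Sorted: 55, 56, 57, 59, 63, 64, 68, 70, 71, 74, 79, 82, 85, 88, 88, 89, 91, 91, 95, 96, 97.
n = 21.
Position = ⌈65/100 · 21⌉ = ⌈13.65⌉ = 14.
The value at rank 14 is 88.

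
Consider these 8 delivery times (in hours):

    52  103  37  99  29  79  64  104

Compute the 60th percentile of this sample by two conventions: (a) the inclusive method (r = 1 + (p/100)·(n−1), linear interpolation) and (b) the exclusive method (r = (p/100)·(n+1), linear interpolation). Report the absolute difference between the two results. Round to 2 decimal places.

Sorted: 29, 37, 52, 64, 79, 99, 103, 104.
n = 8.
(a) r = 5.2; between ranks 5 (79) and 6 (99): 83.
(b) r = 5.4; between ranks 5 (79) and 6 (99): 87.
|83 − 87| = 4.

4.00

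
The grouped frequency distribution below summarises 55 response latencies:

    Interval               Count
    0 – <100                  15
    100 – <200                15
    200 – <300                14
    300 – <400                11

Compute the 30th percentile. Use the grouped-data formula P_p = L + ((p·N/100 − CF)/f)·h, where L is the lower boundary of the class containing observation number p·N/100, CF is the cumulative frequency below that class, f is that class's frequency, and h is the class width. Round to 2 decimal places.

110.00

N = 55; target position k = 30/100 · 55 = 16.5.
Cumulative frequencies: 15, 30, 44, 55.
Observation 16.5 falls in the class 100 – <200.
L = 100, CF = 15, f = 15, h = 100.
P30 = 100 + ((16.5 − 15)/15)·100 = 100 + 10 = 110.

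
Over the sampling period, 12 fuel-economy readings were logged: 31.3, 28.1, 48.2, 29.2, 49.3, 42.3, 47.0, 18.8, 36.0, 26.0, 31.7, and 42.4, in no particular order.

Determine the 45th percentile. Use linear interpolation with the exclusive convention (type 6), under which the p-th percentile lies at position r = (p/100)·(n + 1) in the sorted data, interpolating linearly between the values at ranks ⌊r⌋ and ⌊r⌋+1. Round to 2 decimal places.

Sorted: 18.8, 26.0, 28.1, 29.2, 31.3, 31.7, 36.0, 42.3, 42.4, 47.0, 48.2, 49.3.
n = 12.
r = (45/100)·(12 + 1) = 5.85.
Rank 5 is 31.3 and rank 6 is 31.7.
Interpolate: 31.3 + 0.85·(31.7 − 31.3) = 31.3 + 0.85·0.4 = 31.64.

31.64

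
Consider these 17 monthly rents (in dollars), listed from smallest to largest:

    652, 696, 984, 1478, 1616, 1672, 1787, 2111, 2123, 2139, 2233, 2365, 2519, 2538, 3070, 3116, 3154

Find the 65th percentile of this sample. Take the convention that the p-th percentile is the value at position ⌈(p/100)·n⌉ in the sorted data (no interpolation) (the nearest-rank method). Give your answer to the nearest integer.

n = 17.
Position = ⌈65/100 · 17⌉ = ⌈11.05⌉ = 12.
The value at rank 12 is 2365.

2365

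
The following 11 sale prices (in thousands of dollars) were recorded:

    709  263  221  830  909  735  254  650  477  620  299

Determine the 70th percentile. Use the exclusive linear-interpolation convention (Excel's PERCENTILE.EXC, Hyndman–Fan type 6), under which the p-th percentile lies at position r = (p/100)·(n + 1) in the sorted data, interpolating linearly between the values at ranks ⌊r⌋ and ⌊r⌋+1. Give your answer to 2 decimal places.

719.40

Sorted: 221, 254, 263, 299, 477, 620, 650, 709, 735, 830, 909.
n = 11.
r = (70/100)·(11 + 1) = 8.4.
Rank 8 is 709 and rank 9 is 735.
Interpolate: 709 + 0.4·(735 − 709) = 709 + 0.4·26 = 719.4.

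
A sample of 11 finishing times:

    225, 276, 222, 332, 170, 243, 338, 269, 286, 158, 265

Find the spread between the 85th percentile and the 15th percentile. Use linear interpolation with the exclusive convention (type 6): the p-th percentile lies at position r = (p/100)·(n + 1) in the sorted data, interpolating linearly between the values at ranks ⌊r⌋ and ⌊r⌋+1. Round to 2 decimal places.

165.60

Sorted: 158, 170, 222, 225, 243, 265, 269, 276, 286, 332, 338.
n = 11.
P15: r = 1.8; ranks 1–2 are 158, 170; interpolating gives 167.6.
P85: r = 10.2; ranks 10–11 are 332, 338; interpolating gives 333.2.
Difference: 333.2 − 167.6 = 165.6.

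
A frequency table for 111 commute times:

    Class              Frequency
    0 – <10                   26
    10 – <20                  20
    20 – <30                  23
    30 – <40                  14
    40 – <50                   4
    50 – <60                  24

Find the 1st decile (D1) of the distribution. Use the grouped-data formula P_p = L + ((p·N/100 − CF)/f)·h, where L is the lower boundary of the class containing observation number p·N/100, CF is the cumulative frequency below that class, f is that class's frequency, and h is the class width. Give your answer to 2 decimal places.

4.27

N = 111; target position k = 10/100 · 111 = 11.1.
Cumulative frequencies: 26, 46, 69, 83, 87, 111.
Observation 11.1 falls in the class 0 – <10.
L = 0, CF = 0, f = 26, h = 10.
P10 = 0 + ((11.1 − 0)/26)·10 = 0 + 4.26923 = 4.26923.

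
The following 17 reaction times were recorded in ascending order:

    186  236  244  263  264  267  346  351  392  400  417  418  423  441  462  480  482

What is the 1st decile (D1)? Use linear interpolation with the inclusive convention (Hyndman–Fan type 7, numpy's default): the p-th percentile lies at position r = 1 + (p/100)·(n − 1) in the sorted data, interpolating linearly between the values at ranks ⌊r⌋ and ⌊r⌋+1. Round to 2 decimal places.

n = 17.
r = 1 + (10/100)·(17 − 1) = 1 + 1.6 = 2.6.
Rank 2 is 236 and rank 3 is 244.
Interpolate: 236 + 0.6·(244 − 236) = 236 + 0.6·8 = 240.8.

240.80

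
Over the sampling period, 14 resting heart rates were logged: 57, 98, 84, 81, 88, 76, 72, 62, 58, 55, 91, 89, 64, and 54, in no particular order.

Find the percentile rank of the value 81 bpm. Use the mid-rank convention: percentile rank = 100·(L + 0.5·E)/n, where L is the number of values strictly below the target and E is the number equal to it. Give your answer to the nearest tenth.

60.7

Sorted: 54, 55, 57, 58, 62, 64, 72, 76, 81, 84, 88, 89, 91, 98.
Count below 81: L = 8; count equal: E = 1; n = 14.
Percentile rank = 100·(8 + 0.5·1)/14 = 100·8.5/14 = 60.71.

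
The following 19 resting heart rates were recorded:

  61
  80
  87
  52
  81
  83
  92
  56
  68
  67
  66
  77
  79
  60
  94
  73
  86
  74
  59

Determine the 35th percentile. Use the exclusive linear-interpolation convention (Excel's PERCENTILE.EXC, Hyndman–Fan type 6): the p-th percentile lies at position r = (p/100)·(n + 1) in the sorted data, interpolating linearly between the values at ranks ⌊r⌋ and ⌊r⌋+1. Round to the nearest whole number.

Sorted: 52, 56, 59, 60, 61, 66, 67, 68, 73, 74, 77, 79, 80, 81, 83, 86, 87, 92, 94.
n = 19.
r = (35/100)·(19 + 1) = 7.
r is an integer, so P35 is the value at rank 7: 67.

67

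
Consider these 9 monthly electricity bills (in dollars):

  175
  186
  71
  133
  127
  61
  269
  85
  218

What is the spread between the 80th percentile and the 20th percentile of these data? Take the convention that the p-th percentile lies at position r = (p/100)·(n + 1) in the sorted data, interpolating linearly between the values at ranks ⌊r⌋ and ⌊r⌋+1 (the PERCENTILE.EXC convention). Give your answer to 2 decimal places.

Sorted: 61, 71, 85, 127, 133, 175, 186, 218, 269.
n = 9.
P20: r = 2 (integer) → 71.
P80: r = 8 (integer) → 218.
Difference: 218 − 71 = 147.

147.00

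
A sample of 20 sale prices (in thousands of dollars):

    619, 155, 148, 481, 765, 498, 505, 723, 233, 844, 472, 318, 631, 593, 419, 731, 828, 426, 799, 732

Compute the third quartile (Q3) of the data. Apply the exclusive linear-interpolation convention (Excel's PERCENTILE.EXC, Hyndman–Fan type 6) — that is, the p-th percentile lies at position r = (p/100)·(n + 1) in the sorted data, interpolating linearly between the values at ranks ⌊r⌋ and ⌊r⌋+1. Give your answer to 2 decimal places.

731.75

Sorted: 148, 155, 233, 318, 419, 426, 472, 481, 498, 505, 593, 619, 631, 723, 731, 732, 765, 799, 828, 844.
n = 20.
r = (75/100)·(20 + 1) = 15.75.
Rank 15 is 731 and rank 16 is 732.
Interpolate: 731 + 0.75·(732 − 731) = 731 + 0.75·1 = 731.75.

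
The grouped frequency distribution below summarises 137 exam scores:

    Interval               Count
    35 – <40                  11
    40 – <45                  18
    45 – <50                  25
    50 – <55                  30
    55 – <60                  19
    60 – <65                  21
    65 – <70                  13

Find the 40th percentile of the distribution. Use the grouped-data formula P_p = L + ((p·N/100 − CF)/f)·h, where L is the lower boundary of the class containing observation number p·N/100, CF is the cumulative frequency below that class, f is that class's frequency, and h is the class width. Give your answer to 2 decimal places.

N = 137; target position k = 40/100 · 137 = 54.8.
Cumulative frequencies: 11, 29, 54, 84, 103, 124, 137.
Observation 54.8 falls in the class 50 – <55.
L = 50, CF = 54, f = 30, h = 5.
P40 = 50 + ((54.8 − 54)/30)·5 = 50 + 0.133333 = 50.1333.

50.13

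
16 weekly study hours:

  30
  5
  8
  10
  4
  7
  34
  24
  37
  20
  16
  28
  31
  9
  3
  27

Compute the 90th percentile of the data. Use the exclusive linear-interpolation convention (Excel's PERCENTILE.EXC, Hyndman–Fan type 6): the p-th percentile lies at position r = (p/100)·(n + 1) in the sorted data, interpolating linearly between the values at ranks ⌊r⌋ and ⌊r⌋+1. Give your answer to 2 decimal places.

Sorted: 3, 4, 5, 7, 8, 9, 10, 16, 20, 24, 27, 28, 30, 31, 34, 37.
n = 16.
r = (90/100)·(16 + 1) = 15.3.
Rank 15 is 34 and rank 16 is 37.
Interpolate: 34 + 0.3·(37 − 34) = 34 + 0.3·3 = 34.9.

34.90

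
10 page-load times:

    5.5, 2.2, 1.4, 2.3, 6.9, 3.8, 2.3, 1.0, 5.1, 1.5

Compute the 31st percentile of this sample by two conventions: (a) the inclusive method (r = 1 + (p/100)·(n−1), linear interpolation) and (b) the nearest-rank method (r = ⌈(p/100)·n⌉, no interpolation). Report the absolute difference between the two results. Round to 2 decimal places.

0.15

Sorted: 1.0, 1.4, 1.5, 2.2, 2.3, 2.3, 3.8, 5.1, 5.5, 6.9.
n = 10.
(a) r = 3.79; between ranks 3 (1.5) and 4 (2.2): 2.053.
(b) the nearest-rank method: rank 4 → 2.2.
|2.053 − 2.2| = 0.147.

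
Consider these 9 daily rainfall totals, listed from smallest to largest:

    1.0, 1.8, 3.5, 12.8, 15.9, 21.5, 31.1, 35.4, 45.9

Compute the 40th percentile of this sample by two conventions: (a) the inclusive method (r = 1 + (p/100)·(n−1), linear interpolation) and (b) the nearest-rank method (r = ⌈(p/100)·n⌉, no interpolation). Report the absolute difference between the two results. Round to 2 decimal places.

0.62

n = 9.
(a) r = 4.2; between ranks 4 (12.8) and 5 (15.9): 13.42.
(b) the nearest-rank method: rank 4 → 12.8.
|13.42 − 12.8| = 0.62.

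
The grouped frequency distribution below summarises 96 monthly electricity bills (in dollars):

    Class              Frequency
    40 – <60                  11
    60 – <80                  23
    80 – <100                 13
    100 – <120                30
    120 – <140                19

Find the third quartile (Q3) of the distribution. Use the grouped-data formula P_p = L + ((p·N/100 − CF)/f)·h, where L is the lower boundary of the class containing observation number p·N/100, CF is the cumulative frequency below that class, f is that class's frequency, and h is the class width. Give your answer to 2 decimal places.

116.67

N = 96; target position k = 75/100 · 96 = 72.
Cumulative frequencies: 11, 34, 47, 77, 96.
Observation 72 falls in the class 100 – <120.
L = 100, CF = 47, f = 30, h = 20.
P75 = 100 + ((72 − 47)/30)·20 = 100 + 16.6667 = 116.667.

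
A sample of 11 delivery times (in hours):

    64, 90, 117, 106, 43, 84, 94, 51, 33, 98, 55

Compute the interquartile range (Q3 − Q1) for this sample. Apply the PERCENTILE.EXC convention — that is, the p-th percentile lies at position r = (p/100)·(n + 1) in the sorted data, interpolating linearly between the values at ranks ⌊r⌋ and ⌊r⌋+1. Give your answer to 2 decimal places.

Sorted: 33, 43, 51, 55, 64, 84, 90, 94, 98, 106, 117.
n = 11.
P25: r = 3 (integer) → 51.
P75: r = 9 (integer) → 98.
Difference: 98 − 51 = 47.

47.00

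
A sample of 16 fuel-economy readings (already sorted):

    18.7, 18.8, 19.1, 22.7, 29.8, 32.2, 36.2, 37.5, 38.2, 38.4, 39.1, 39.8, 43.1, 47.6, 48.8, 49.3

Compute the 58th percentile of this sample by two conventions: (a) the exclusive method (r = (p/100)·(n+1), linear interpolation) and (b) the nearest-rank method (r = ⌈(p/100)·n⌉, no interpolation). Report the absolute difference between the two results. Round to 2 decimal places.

0.03

n = 16.
(a) r = 9.86; between ranks 9 (38.2) and 10 (38.4): 38.372.
(b) the nearest-rank method: rank 10 → 38.4.
|38.372 − 38.4| = 0.028.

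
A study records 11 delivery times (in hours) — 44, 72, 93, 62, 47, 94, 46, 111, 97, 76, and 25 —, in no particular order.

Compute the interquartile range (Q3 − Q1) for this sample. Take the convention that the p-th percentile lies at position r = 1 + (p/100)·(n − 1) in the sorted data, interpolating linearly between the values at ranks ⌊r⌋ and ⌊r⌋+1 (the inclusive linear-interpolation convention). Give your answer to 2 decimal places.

Sorted: 25, 44, 46, 47, 62, 72, 76, 93, 94, 97, 111.
n = 11.
P25: r = 3.5; ranks 3–4 are 46, 47; interpolating gives 46.5.
P75: r = 8.5; ranks 8–9 are 93, 94; interpolating gives 93.5.
Difference: 93.5 − 46.5 = 47.

47.00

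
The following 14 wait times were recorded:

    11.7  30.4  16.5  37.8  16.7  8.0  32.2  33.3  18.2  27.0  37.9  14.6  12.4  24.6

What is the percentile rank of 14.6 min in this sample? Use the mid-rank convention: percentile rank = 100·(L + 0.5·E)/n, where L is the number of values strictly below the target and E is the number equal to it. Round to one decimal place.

Sorted: 8.0, 11.7, 12.4, 14.6, 16.5, 16.7, 18.2, 24.6, 27.0, 30.4, 32.2, 33.3, 37.8, 37.9.
Count below 14.6: L = 3; count equal: E = 1; n = 14.
Percentile rank = 100·(3 + 0.5·1)/14 = 100·3.5/14 = 25.

25.0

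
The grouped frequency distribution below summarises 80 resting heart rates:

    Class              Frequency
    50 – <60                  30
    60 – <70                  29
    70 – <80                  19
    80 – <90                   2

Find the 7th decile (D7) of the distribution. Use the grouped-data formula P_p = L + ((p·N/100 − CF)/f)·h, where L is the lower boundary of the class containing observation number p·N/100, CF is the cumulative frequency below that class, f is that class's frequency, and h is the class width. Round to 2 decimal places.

N = 80; target position k = 70/100 · 80 = 56.
Cumulative frequencies: 30, 59, 78, 80.
Observation 56 falls in the class 60 – <70.
L = 60, CF = 30, f = 29, h = 10.
P70 = 60 + ((56 − 30)/29)·10 = 60 + 8.96552 = 68.9655.

68.97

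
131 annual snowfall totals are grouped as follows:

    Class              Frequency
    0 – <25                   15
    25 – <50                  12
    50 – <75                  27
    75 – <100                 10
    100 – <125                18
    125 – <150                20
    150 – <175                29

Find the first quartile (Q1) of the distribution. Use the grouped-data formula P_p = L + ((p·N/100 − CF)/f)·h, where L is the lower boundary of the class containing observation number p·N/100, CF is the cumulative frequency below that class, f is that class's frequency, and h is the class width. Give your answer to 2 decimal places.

55.32

N = 131; target position k = 25/100 · 131 = 32.75.
Cumulative frequencies: 15, 27, 54, 64, 82, 102, 131.
Observation 32.75 falls in the class 50 – <75.
L = 50, CF = 27, f = 27, h = 25.
P25 = 50 + ((32.75 − 27)/27)·25 = 50 + 5.32407 = 55.3241.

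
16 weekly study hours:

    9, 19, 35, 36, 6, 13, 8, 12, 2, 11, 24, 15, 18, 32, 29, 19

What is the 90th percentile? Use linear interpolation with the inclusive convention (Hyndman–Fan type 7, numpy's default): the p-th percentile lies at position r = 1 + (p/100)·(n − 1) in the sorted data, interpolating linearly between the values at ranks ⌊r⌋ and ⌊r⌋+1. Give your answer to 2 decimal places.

33.50

Sorted: 2, 6, 8, 9, 11, 12, 13, 15, 18, 19, 19, 24, 29, 32, 35, 36.
n = 16.
r = 1 + (90/100)·(16 − 1) = 1 + 13.5 = 14.5.
Rank 14 is 32 and rank 15 is 35.
Interpolate: 32 + 0.5·(35 − 32) = 32 + 0.5·3 = 33.5.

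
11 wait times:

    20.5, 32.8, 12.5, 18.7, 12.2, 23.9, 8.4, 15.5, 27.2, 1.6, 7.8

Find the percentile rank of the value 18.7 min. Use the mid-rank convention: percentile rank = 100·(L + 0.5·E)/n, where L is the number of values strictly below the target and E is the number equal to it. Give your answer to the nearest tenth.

59.1

Sorted: 1.6, 7.8, 8.4, 12.2, 12.5, 15.5, 18.7, 20.5, 23.9, 27.2, 32.8.
Count below 18.7: L = 6; count equal: E = 1; n = 11.
Percentile rank = 100·(6 + 0.5·1)/11 = 100·6.5/11 = 59.09.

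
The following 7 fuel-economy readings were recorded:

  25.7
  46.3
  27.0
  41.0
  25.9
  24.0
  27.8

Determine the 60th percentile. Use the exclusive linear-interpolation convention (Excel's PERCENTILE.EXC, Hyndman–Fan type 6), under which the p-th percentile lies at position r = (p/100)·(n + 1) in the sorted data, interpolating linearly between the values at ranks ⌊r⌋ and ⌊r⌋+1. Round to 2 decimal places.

27.64

Sorted: 24.0, 25.7, 25.9, 27.0, 27.8, 41.0, 46.3.
n = 7.
r = (60/100)·(7 + 1) = 4.8.
Rank 4 is 27.0 and rank 5 is 27.8.
Interpolate: 27.0 + 0.8·(27.8 − 27.0) = 27.0 + 0.8·0.8 = 27.64.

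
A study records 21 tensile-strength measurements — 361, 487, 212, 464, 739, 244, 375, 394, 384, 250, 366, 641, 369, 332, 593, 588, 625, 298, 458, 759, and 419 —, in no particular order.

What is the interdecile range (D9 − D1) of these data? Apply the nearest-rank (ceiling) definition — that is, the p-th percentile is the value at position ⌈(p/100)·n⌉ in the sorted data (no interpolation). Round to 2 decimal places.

Sorted: 212, 244, 250, 298, 332, 361, 366, 369, 375, 384, 394, 419, 458, 464, 487, 588, 593, 625, 641, 739, 759.
n = 21.
P10: rank ⌈10/100·21⌉ = 3 → 250.
P90: rank ⌈90/100·21⌉ = 19 → 641.
Difference: 641 − 250 = 391.

391.00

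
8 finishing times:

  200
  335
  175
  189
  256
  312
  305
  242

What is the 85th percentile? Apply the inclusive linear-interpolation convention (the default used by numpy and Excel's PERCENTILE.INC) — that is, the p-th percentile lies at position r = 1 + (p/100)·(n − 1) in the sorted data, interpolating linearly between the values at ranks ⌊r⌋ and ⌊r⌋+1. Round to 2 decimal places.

Sorted: 175, 189, 200, 242, 256, 305, 312, 335.
n = 8.
r = 1 + (85/100)·(8 − 1) = 1 + 5.95 = 6.95.
Rank 6 is 305 and rank 7 is 312.
Interpolate: 305 + 0.95·(312 − 305) = 305 + 0.95·7 = 311.65.

311.65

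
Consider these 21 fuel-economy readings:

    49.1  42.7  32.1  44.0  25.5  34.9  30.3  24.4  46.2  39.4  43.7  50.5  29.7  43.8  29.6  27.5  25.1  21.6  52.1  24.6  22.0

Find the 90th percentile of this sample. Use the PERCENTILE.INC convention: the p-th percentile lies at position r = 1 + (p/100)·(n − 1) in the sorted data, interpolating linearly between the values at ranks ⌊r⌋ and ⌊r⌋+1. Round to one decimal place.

Sorted: 21.6, 22.0, 24.4, 24.6, 25.1, 25.5, 27.5, 29.6, 29.7, 30.3, 32.1, 34.9, 39.4, 42.7, 43.7, 43.8, 44.0, 46.2, 49.1, 50.5, 52.1.
n = 21.
r = 1 + (90/100)·(21 − 1) = 1 + 18 = 19.
r is an integer, so P90 is the value at rank 19: 49.1.

49.1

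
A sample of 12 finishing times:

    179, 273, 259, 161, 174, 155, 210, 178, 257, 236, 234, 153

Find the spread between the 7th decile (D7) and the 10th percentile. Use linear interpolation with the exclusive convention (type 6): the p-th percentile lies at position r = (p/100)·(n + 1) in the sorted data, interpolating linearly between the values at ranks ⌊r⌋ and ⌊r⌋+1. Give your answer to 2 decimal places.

Sorted: 153, 155, 161, 174, 178, 179, 210, 234, 236, 257, 259, 273.
n = 12.
P10: r = 1.3; ranks 1–2 are 153, 155; interpolating gives 153.6.
P70: r = 9.1; ranks 9–10 are 236, 257; interpolating gives 238.1.
Difference: 238.1 − 153.6 = 84.5.

84.50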